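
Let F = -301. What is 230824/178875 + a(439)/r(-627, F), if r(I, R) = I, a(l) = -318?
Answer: 67202966/37384875 ≈ 1.7976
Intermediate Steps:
230824/178875 + a(439)/r(-627, F) = 230824/178875 - 318/(-627) = 230824*(1/178875) - 318*(-1/627) = 230824/178875 + 106/209 = 67202966/37384875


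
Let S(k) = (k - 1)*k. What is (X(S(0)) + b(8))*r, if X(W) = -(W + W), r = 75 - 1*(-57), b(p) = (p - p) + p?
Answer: 1056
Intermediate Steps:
b(p) = p (b(p) = 0 + p = p)
r = 132 (r = 75 + 57 = 132)
S(k) = k*(-1 + k) (S(k) = (-1 + k)*k = k*(-1 + k))
X(W) = -2*W
(X(S(0)) + b(8))*r = (-0*(-1 + 0) + 8)*132 = (-0*(-1) + 8)*132 = (-2*0 + 8)*132 = (0 + 8)*132 = 8*132 = 1056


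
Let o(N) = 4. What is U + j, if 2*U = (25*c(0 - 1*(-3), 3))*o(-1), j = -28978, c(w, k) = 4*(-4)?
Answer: -29778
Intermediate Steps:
c(w, k) = -16
U = -800 (U = ((25*(-16))*4)/2 = (-400*4)/2 = (½)*(-1600) = -800)
U + j = -800 - 28978 = -29778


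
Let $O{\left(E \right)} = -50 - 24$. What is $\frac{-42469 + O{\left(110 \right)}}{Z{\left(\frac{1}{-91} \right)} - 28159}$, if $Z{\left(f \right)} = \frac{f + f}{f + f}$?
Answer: $\frac{14181}{9386} \approx 1.5109$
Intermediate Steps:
$O{\left(E \right)} = -74$ ($O{\left(E \right)} = -50 - 24 = -74$)
$Z{\left(f \right)} = 1$ ($Z{\left(f \right)} = \frac{2 f}{2 f} = 2 f \frac{1}{2 f} = 1$)
$\frac{-42469 + O{\left(110 \right)}}{Z{\left(\frac{1}{-91} \right)} - 28159} = \frac{-42469 - 74}{1 - 28159} = - \frac{42543}{-28158} = \left(-42543\right) \left(- \frac{1}{28158}\right) = \frac{14181}{9386}$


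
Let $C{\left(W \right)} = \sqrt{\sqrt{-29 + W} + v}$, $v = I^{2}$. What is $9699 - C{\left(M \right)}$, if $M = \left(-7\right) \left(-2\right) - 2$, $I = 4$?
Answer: $9699 - \sqrt{16 + i \sqrt{17}} \approx 9695.0 - 0.51123 i$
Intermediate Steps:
$M = 12$ ($M = 14 - 2 = 12$)
$v = 16$ ($v = 4^{2} = 16$)
$C{\left(W \right)} = \sqrt{16 + \sqrt{-29 + W}}$ ($C{\left(W \right)} = \sqrt{\sqrt{-29 + W} + 16} = \sqrt{16 + \sqrt{-29 + W}}$)
$9699 - C{\left(M \right)} = 9699 - \sqrt{16 + \sqrt{-29 + 12}} = 9699 - \sqrt{16 + \sqrt{-17}} = 9699 - \sqrt{16 + i \sqrt{17}}$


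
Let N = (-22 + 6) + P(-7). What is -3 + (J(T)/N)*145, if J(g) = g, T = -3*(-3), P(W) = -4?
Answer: -273/4 ≈ -68.250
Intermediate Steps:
T = 9
N = -20 (N = (-22 + 6) - 4 = -16 - 4 = -20)
-3 + (J(T)/N)*145 = -3 + (9/(-20))*145 = -3 + (9*(-1/20))*145 = -3 - 9/20*145 = -3 - 261/4 = -273/4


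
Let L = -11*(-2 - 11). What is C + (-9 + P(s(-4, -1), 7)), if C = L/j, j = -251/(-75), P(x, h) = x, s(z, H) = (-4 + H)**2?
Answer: 14741/251 ≈ 58.729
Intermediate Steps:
L = 143 (L = -11*(-13) = 143)
j = 251/75 (j = -251*(-1/75) = 251/75 ≈ 3.3467)
C = 10725/251 (C = 143/(251/75) = 143*(75/251) = 10725/251 ≈ 42.729)
C + (-9 + P(s(-4, -1), 7)) = 10725/251 + (-9 + (-4 - 1)**2) = 10725/251 + (-9 + (-5)**2) = 10725/251 + (-9 + 25) = 10725/251 + 16 = 14741/251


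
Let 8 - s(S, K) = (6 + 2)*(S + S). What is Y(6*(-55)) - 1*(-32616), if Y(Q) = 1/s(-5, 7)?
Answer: 2870209/88 ≈ 32616.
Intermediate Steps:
s(S, K) = 8 - 16*S (s(S, K) = 8 - (6 + 2)*(S + S) = 8 - 8*2*S = 8 - 16*S)
Y(Q) = 1/88 (Y(Q) = 1/(8 - 16*(-5)) = 1/(8 + 80) = 1/88)
Y(6*(-55)) - 1*(-32616) = 1/88 - 1*(-32616) = 1/88 + 32616 = 2870209/88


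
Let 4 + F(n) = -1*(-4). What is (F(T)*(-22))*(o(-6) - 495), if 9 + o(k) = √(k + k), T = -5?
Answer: 0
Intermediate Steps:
F(n) = 0 (F(n) = -4 - 1*(-4) = -4 + 4 = 0)
o(k) = -9 + √2*√k (o(k) = -9 + √(k + k) = -9 + √(2*k) = -9 + √2*√k)
(F(T)*(-22))*(o(-6) - 495) = (0*(-22))*((-9 + √2*√(-6)) - 495) = 0*((-9 + √2*(I*√6)) - 495) = 0*((-9 + 2*I*√3) - 495) = 0*(-504 + 2*I*√3) = 0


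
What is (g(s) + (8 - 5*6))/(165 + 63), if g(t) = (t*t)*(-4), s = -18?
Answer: -659/114 ≈ -5.7807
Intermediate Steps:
g(t) = -4*t² (g(t) = t²*(-4) = -4*t²)
(g(s) + (8 - 5*6))/(165 + 63) = (-4*(-18)² + (8 - 5*6))/(165 + 63) = (-4*324 + (8 - 30))/228 = (-1296 - 22)*(1/228) = -1318*1/228 = -659/114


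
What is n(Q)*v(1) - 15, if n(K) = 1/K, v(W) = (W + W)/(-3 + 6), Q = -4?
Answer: -91/6 ≈ -15.167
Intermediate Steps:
v(W) = 2*W/3 (v(W) = (2*W)/3 = (2*W)*(⅓) = 2*W/3)
n(Q)*v(1) - 15 = ((⅔)*1)/(-4) - 15 = -¼*⅔ - 15 = -⅙ - 15 = -91/6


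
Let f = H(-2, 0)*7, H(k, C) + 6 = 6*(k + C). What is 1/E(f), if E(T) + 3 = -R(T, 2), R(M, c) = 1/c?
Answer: -2/7 ≈ -0.28571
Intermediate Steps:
H(k, C) = -6 + 6*C + 6*k (H(k, C) = -6 + 6*(k + C) = -6 + 6*(C + k) = -6 + (6*C + 6*k) = -6 + 6*C + 6*k)
f = -126 (f = (-6 + 6*0 + 6*(-2))*7 = (-6 + 0 - 12)*7 = -18*7 = -126)
E(T) = -7/2 (E(T) = -3 - 1/2 = -7/2)
1/E(f) = 1/(-7/2) = -2/7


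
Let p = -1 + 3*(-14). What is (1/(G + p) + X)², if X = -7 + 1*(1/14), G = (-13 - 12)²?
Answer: 199092100/4149369 ≈ 47.981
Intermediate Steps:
G = 625 (G = (-25)² = 625)
p = -43 (p = -1 - 42 = -43)
X = -97/14 (X = -7 + 1*(1*(1/14)) = -7 + 1*(1/14) = -7 + 1/14 = -97/14 ≈ -6.9286)
(1/(G + p) + X)² = (1/(625 - 43) - 97/14)² = (1/582 - 97/14)² = (-14110/2037)² = 199092100/4149369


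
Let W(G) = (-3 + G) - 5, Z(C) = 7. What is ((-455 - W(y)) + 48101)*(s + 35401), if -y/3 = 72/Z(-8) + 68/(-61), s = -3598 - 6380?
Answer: 517612432538/427 ≈ 1.2122e+9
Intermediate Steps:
s = -9978
y = -11748/427 (y = -3*(72/7 + 68/(-61)) = -3*(72*(⅐) + 68*(-1/61)) = -3*(72/7 - 68/61) = -3*3916/427 = -11748/427 ≈ -27.513)
W(G) = -8 + G
((-455 - W(y)) + 48101)*(s + 35401) = ((-455 - (-8 - 11748/427)) + 48101)*(-9978 + 35401) = ((-455 - 1*(-15164/427)) + 48101)*25423 = ((-455 + 15164/427) + 48101)*25423 = (-179121/427 + 48101)*25423 = (20360006/427)*25423 = 517612432538/427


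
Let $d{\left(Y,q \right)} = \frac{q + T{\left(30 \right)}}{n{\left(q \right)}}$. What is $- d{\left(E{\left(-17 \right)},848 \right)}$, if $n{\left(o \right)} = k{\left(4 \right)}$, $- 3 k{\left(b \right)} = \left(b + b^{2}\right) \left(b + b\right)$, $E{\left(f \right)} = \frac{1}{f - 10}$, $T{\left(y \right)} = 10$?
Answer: $\frac{1287}{80} \approx 16.087$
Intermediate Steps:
$E{\left(f \right)} = \frac{1}{-10 + f}$
$k{\left(b \right)} = - \frac{2 b \left(b + b^{2}\right)}{3}$ ($k{\left(b \right)} = - \frac{\left(b + b^{2}\right) \left(b + b\right)}{3} = - \frac{\left(b + b^{2}\right) 2 b}{3} = - \frac{2 b \left(b + b^{2}\right)}{3}$)
$n{\left(o \right)} = - \frac{160}{3}$ ($n{\left(o \right)} = \frac{2 \cdot 4^{2} \left(-1 - 4\right)}{3} = \frac{2}{3} \cdot 16 \left(-1 - 4\right) = \frac{2}{3} \cdot 16 \left(-5\right) = - \frac{160}{3}$)
$d{\left(Y,q \right)} = - \frac{3}{16} - \frac{3 q}{160}$ ($d{\left(Y,q \right)} = \frac{q + 10}{- \frac{160}{3}} = \left(10 + q\right) \left(- \frac{3}{160}\right) = - \frac{3}{16} - \frac{3 q}{160}$)
$- d{\left(E{\left(-17 \right)},848 \right)} = - (- \frac{3}{16} - \frac{159}{10}) = \left(-1\right) \left(- \frac{1287}{80}\right) = \frac{1287}{80}$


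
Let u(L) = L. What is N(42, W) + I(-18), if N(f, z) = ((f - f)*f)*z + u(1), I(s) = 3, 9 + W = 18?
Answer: 4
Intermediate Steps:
W = 9 (W = -9 + 18 = 9)
N(f, z) = 1 (N(f, z) = ((f - f)*f)*z + 1 = (0*f)*z + 1 = 0*z + 1 = 0 + 1 = 1)
N(42, W) + I(-18) = 1 + 3 = 4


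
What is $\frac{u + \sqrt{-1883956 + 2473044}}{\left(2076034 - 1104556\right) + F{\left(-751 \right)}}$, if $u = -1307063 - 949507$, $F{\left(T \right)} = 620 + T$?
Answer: $- \frac{2256570}{971347} + \frac{4 \sqrt{36818}}{971347} \approx -2.3223$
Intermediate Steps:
$u = -2256570$
$\frac{u + \sqrt{-1883956 + 2473044}}{\left(2076034 - 1104556\right) + F{\left(-751 \right)}} = \frac{-2256570 + \sqrt{-1883956 + 2473044}}{\left(2076034 - 1104556\right) + \left(620 - 751\right)} = \frac{-2256570 + \sqrt{589088}}{971478 - 131} = \frac{-2256570 + 4 \sqrt{36818}}{971347} = \left(-2256570 + 4 \sqrt{36818}\right) \frac{1}{971347} = - \frac{2256570}{971347} + \frac{4 \sqrt{36818}}{971347}$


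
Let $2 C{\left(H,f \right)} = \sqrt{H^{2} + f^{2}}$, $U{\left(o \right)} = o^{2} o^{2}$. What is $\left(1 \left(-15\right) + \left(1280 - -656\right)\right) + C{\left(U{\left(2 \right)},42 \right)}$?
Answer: $1921 + \sqrt{505} \approx 1943.5$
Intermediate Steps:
$U{\left(o \right)} = o^{4}$
$C{\left(H,f \right)} = \frac{\sqrt{H^{2} + f^{2}}}{2}$
$\left(1 \left(-15\right) + \left(1280 - -656\right)\right) + C{\left(U{\left(2 \right)},42 \right)} = \left(1 \left(-15\right) + \left(1280 - -656\right)\right) + \frac{\sqrt{\left(2^{4}\right)^{2} + 42^{2}}}{2} = \left(-15 + \left(1280 + 656\right)\right) + \frac{\sqrt{16^{2} + 1764}}{2} = \left(-15 + 1936\right) + \frac{\sqrt{256 + 1764}}{2} = 1921 + \frac{\sqrt{2020}}{2} = 1921 + \frac{2 \sqrt{505}}{2} = 1921 + \sqrt{505}$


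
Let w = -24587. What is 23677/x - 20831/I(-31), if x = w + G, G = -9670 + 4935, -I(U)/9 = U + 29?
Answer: -16978688/14661 ≈ -1158.1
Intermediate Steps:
I(U) = -261 - 9*U (I(U) = -9*(U + 29) = -9*(29 + U) = -261 - 9*U)
G = -4735
x = -29322 (x = -24587 - 4735 = -29322)
23677/x - 20831/I(-31) = 23677/(-29322) - 20831/(-261 - 9*(-31)) = 23677*(-1/29322) - 20831/(-261 + 279) = -23677/29322 - 20831/18 = -16978688/14661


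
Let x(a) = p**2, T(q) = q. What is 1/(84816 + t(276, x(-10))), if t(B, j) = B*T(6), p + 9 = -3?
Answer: 1/86472 ≈ 1.1564e-5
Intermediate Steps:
p = -12 (p = -9 - 3 = -12)
x(a) = 144 (x(a) = (-12)**2 = 144)
t(B, j) = 6*B (t(B, j) = B*6 = 6*B)
1/(84816 + t(276, x(-10))) = 1/(84816 + 6*276) = 1/(84816 + 1656) = 1/86472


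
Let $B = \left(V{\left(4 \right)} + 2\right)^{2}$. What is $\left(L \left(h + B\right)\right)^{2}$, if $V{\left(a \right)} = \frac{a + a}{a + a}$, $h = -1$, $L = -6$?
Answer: $2304$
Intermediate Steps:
$V{\left(a \right)} = 1$ ($V{\left(a \right)} = \frac{2 a}{2 a} = 2 a \frac{1}{2 a} = 1$)
$B = 9$ ($B = \left(1 + 2\right)^{2} = 3^{2} = 9$)
$\left(L \left(h + B\right)\right)^{2} = \left(- 6 \left(-1 + 9\right)\right)^{2} = \left(\left(-6\right) 8\right)^{2} = \left(-48\right)^{2} = 2304$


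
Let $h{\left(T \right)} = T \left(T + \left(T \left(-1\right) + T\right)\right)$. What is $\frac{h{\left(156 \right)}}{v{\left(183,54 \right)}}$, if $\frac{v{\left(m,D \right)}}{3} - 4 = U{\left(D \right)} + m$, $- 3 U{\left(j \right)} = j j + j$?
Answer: $- \frac{8112}{803} \approx -10.102$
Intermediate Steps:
$U{\left(j \right)} = - \frac{j}{3} - \frac{j^{2}}{3}$ ($U{\left(j \right)} = - \frac{j j + j}{3} = - \frac{j^{2} + j}{3} = - \frac{j + j^{2}}{3} = - \frac{j}{3} - \frac{j^{2}}{3}$)
$h{\left(T \right)} = T^{2}$ ($h{\left(T \right)} = T \left(T + \left(- T + T\right)\right) = T \left(T + 0\right) = T T = T^{2}$)
$v{\left(m,D \right)} = 12 + 3 m - D \left(1 + D\right)$ ($v{\left(m,D \right)} = 12 + 3 \left(- \frac{D \left(1 + D\right)}{3} + m\right) = 12 + 3 \left(m - \frac{D \left(1 + D\right)}{3}\right) = 12 - \left(- 3 m + D \left(1 + D\right)\right) = 12 + 3 m - D \left(1 + D\right)$)
$\frac{h{\left(156 \right)}}{v{\left(183,54 \right)}} = \frac{156^{2}}{12 + 3 \cdot 183 - 54 \left(1 + 54\right)} = \frac{24336}{12 + 549 - 54 \cdot 55} = \frac{24336}{12 + 549 - 2970} = \frac{24336}{-2409} = 24336 \left(- \frac{1}{2409}\right) = - \frac{8112}{803}$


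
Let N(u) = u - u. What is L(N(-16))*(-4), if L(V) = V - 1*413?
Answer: 1652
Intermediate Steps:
N(u) = 0
L(V) = -413 + V (L(V) = V - 413 = -413 + V)
L(N(-16))*(-4) = (-413 + 0)*(-4) = -413*(-4) = 1652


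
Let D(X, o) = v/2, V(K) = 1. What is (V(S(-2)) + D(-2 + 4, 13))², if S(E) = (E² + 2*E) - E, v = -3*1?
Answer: ¼ ≈ 0.25000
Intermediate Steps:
v = -3
S(E) = E + E²
D(X, o) = -3/2
(V(S(-2)) + D(-2 + 4, 13))² = (1 - 3/2)² = (-½)² = ¼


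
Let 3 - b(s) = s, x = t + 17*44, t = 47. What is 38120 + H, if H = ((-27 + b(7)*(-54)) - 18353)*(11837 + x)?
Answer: -229409528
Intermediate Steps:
x = 795 (x = 47 + 17*44 = 47 + 748 = 795)
b(s) = 3 - s
H = -229447648 (H = ((-27 + (3 - 1*7)*(-54)) - 18353)*(11837 + 795) = ((-27 + (3 - 7)*(-54)) - 18353)*12632 = ((-27 - 4*(-54)) - 18353)*12632 = ((-27 + 216) - 18353)*12632 = (189 - 18353)*12632 = -18164*12632 = -229447648)
38120 + H = 38120 - 229447648 = -229409528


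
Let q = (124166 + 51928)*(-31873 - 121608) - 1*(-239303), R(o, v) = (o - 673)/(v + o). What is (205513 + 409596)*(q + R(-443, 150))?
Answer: -4870965294170168963/293 ≈ -1.6624e+16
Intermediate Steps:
R(o, v) = (-673 + o)/(o + v)
q = -27026843911 (q = 176094*(-153481) + 239303 = -27027083214 + 239303 = -27026843911)
(205513 + 409596)*(q + R(-443, 150)) = (205513 + 409596)*(-27026843911 + (-673 - 443)/(-443 + 150)) = 615109*(-27026843911 - 1116/(-293)) = 615109*(-27026843911 - 1/293*(-1116)) = 615109*(-27026843911 + 1116/293) = 615109*(-7918865264807/293) = -4870965294170168963/293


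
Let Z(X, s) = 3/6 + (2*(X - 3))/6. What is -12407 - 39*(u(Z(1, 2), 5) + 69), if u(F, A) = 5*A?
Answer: -16073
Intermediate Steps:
Z(X, s) = -½ + X/3 (Z(X, s) = 3*(⅙) + (2*(-3 + X))*(⅙) = ½ + (-6 + 2*X)*(⅙) = ½ + (-1 + X/3) = -½ + X/3)
-12407 - 39*(u(Z(1, 2), 5) + 69) = -12407 - 39*(5*5 + 69) = -12407 - 39*(25 + 69) = -12407 - 39*94 = -12407 - 3666 = -16073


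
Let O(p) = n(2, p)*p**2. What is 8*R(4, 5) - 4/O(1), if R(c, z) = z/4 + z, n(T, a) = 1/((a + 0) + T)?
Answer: 38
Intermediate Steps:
n(T, a) = 1/(T + a) (n(T, a) = 1/(a + T) = 1/(T + a))
O(p) = p**2/(2 + p)
R(c, z) = 5*z/4 (R(c, z) = z*(1/4) + z = z/4 + z = 5*z/4)
8*R(4, 5) - 4/O(1) = 8*((5/4)*5) - 4/(1**2/(2 + 1)) = 8*(25/4) - 4/(1/3) = 50 - 4/(1*(1/3)) = 50 - 4/1/3 = 50 - 4*3 = 50 - 12 = 38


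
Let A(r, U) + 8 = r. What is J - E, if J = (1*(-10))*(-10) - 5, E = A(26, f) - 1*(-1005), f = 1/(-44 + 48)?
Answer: -928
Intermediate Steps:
f = 1/4 ≈ 0.25000
A(r, U) = -8 + r
E = 1023 (E = (-8 + 26) - 1*(-1005) = 18 + 1005 = 1023)
J = 95 (J = -10*(-10) - 5 = 100 - 5 = 95)
J - E = 95 - 1*1023 = 95 - 1023 = -928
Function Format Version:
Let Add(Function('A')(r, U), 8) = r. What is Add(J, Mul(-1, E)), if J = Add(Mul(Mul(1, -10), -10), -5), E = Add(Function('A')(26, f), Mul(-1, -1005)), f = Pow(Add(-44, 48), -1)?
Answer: -928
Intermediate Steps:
f = Rational(1, 4) (f = Pow(4, -1) = Rational(1, 4) ≈ 0.25000)
Function('A')(r, U) = Add(-8, r)
E = 1023 (E = Add(Add(-8, 26), Mul(-1, -1005)) = Add(18, 1005) = 1023)
J = 95 (J = Add(Mul(-10, -10), -5) = Add(100, -5) = 95)
Add(J, Mul(-1, E)) = Add(95, Mul(-1, 1023)) = Add(95, -1023) = -928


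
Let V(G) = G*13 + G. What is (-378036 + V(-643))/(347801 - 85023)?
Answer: -193519/131389 ≈ -1.4729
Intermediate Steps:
V(G) = 14*G (V(G) = 13*G + G = 14*G)
(-378036 + V(-643))/(347801 - 85023) = (-378036 + 14*(-643))/(347801 - 85023) = (-378036 - 9002)/262778 = -387038*1/262778 = -193519/131389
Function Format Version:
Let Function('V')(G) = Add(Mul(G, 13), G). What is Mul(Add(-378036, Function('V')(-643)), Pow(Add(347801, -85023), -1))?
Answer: Rational(-193519, 131389) ≈ -1.4729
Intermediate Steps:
Function('V')(G) = Mul(14, G) (Function('V')(G) = Add(Mul(13, G), G) = Mul(14, G))
Mul(Add(-378036, Function('V')(-643)), Pow(Add(347801, -85023), -1)) = Mul(Add(-378036, Mul(14, -643)), Pow(Add(347801, -85023), -1)) = Mul(Add(-378036, -9002), Pow(262778, -1)) = Mul(-387038, Rational(1, 262778)) = Rational(-193519, 131389)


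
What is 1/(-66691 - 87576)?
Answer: -1/154267 ≈ -6.4823e-6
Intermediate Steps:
1/(-66691 - 87576) = 1/(-154267) = -1/154267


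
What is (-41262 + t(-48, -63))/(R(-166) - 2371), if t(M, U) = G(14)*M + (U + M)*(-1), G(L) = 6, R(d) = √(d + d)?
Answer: 32750623/1873991 + 27626*I*√83/1873991 ≈ 17.476 + 0.1343*I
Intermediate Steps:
R(d) = √2*√d (R(d) = √(2*d) = √2*√d)
t(M, U) = -U + 5*M (t(M, U) = 6*M + (U + M)*(-1) = 6*M + (M + U)*(-1) = 6*M + (-M - U) = -U + 5*M)
(-41262 + t(-48, -63))/(R(-166) - 2371) = (-41262 + (-1*(-63) + 5*(-48)))/(√2*√(-166) - 2371) = (-41262 + (63 - 240))/(√2*(I*√166) - 2371) = (-41262 - 177)/(2*I*√83 - 2371) = -41439/(-2371 + 2*I*√83)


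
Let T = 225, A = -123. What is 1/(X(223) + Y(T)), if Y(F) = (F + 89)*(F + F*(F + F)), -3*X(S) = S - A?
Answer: 3/95589104 ≈ 3.1384e-8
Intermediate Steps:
X(S) = -41 - S/3 (X(S) = -(S - 1*(-123))/3 = -(S + 123)/3 = -(123 + S)/3 = -41 - S/3)
Y(F) = (89 + F)*(F + 2*F**2) (Y(F) = (89 + F)*(F + F*(2*F)) = (89 + F)*(F + 2*F**2))
1/(X(223) + Y(T)) = 1/((-41 - 1/3*223) + 225*(89 + 2*225**2 + 179*225)) = 1/((-41 - 223/3) + 225*(89 + 2*50625 + 40275)) = 1/(-346/3 + 225*(89 + 101250 + 40275)) = 1/(-346/3 + 225*141614) = 1/(-346/3 + 31863150) = 1/(95589104/3) = 3/95589104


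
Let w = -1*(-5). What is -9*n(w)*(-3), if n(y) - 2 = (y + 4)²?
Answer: 2241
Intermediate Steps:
w = 5
n(y) = 2 + (4 + y)² (n(y) = 2 + (y + 4)² = 2 + (4 + y)²)
-9*n(w)*(-3) = -9*(2 + (4 + 5)²)*(-3) = -9*(2 + 9²)*(-3) = -9*(2 + 81)*(-3) = -9*83*(-3) = -747*(-3) = 2241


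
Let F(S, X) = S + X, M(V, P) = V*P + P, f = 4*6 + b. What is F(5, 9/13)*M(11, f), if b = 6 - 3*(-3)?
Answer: 2664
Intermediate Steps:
b = 15 (b = 6 + 9 = 15)
f = 39 (f = 4*6 + 15 = 24 + 15 = 39)
M(V, P) = P + P*V (M(V, P) = P*V + P = P + P*V)
F(5, 9/13)*M(11, f) = (5 + 9/13)*(39*(1 + 11)) = (5 + 9*(1/13))*(39*12) = (5 + 9/13)*468 = (74/13)*468 = 2664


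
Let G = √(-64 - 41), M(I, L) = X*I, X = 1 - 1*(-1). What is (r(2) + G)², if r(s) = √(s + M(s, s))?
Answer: -99 + 6*I*√70 ≈ -99.0 + 50.2*I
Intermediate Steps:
X = 2 (X = 1 + 1 = 2)
M(I, L) = 2*I
G = I*√105 (G = √(-105) = I*√105 ≈ 10.247*I)
r(s) = √3*√s (r(s) = √(s + 2*s) = √(3*s) = √3*√s)
(r(2) + G)² = (√3*√2 + I*√105)² = (√6 + I*√105)²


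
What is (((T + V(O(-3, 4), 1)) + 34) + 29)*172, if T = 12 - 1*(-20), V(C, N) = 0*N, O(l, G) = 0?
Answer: 16340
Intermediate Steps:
V(C, N) = 0
T = 32 (T = 12 + 20 = 32)
(((T + V(O(-3, 4), 1)) + 34) + 29)*172 = (((32 + 0) + 34) + 29)*172 = ((32 + 34) + 29)*172 = (66 + 29)*172 = 95*172 = 16340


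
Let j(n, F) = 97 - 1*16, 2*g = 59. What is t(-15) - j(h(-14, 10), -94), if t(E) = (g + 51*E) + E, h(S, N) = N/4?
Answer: -1663/2 ≈ -831.50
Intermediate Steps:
h(S, N) = N/4 (h(S, N) = N*(1/4) = N/4)
g = 59/2 (g = (1/2)*59 = 59/2 ≈ 29.500)
j(n, F) = 81 (j(n, F) = 97 - 16 = 81)
t(E) = 59/2 + 52*E (t(E) = (59/2 + 51*E) + E = 59/2 + 52*E)
t(-15) - j(h(-14, 10), -94) = (59/2 + 52*(-15)) - 1*81 = (59/2 - 780) - 81 = -1501/2 - 81 = -1663/2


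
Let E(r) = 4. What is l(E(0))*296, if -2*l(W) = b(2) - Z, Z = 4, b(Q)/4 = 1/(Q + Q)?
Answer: 444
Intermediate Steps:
b(Q) = 2/Q (b(Q) = 4/(Q + Q) = 4/((2*Q)) = 4*(1/(2*Q)) = 2/Q)
l(W) = 3/2 (l(W) = -(2/2 - 1*4)/2 = -(2*(½) - 4)/2 = -(1 - 4)/2 = -½*(-3) = 3/2)
l(E(0))*296 = (3/2)*296 = 444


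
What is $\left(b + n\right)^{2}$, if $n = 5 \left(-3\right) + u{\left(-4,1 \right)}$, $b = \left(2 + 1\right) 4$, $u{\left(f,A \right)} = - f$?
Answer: $1$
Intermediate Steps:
$b = 12$ ($b = 3 \cdot 4 = 12$)
$n = -11$ ($n = 5 \left(-3\right) - -4 = -15 + 4 = -11$)
$\left(b + n\right)^{2} = \left(12 - 11\right)^{2} = 1^{2} = 1$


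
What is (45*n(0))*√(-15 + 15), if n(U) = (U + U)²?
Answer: 0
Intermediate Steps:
n(U) = 4*U² (n(U) = (2*U)² = 4*U²)
(45*n(0))*√(-15 + 15) = (45*(4*0²))*√(-15 + 15) = (45*(4*0))*√0 = (45*0)*0 = 0*0 = 0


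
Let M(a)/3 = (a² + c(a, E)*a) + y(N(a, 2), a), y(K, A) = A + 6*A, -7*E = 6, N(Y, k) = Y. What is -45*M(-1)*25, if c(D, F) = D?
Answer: 16875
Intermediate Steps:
E = -6/7 (E = -⅐*6 = -6/7 ≈ -0.85714)
y(K, A) = 7*A
M(a) = 6*a² + 21*a (M(a) = 3*((a² + a*a) + 7*a) = 3*((a² + a²) + 7*a) = 3*(2*a² + 7*a) = 6*a² + 21*a)
-45*M(-1)*25 = -135*(-1)*(7 + 2*(-1))*25 = -135*(-1)*(7 - 2)*25 = -135*(-1)*5*25 = -45*(-15)*25 = 675*25 = 16875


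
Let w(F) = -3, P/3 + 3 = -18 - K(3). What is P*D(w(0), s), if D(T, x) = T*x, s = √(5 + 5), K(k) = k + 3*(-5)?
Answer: 81*√10 ≈ 256.14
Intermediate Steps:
K(k) = -15 + k (K(k) = k - 15 = -15 + k)
s = √10 ≈ 3.1623
P = -27 (P = -9 + 3*(-18 - (-15 + 3)) = -9 + 3*(-18 - 1*(-12)) = -9 + 3*(-18 + 12) = -9 + 3*(-6) = -9 - 18 = -27)
P*D(w(0), s) = -(-81)*√10 = 81*√10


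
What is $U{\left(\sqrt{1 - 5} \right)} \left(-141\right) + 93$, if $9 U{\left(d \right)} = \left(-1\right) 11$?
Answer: $\frac{796}{3} \approx 265.33$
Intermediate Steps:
$U{\left(d \right)} = - \frac{11}{9}$ ($U{\left(d \right)} = \frac{\left(-1\right) 11}{9} = \frac{1}{9} \left(-11\right) = - \frac{11}{9}$)
$U{\left(\sqrt{1 - 5} \right)} \left(-141\right) + 93 = \left(- \frac{11}{9}\right) \left(-141\right) + 93 = \frac{517}{3} + 93 = \frac{796}{3}$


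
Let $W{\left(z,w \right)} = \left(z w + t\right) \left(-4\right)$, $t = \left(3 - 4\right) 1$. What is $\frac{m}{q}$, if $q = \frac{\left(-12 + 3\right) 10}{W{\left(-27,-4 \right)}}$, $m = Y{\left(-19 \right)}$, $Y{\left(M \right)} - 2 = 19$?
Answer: $\frac{1498}{15} \approx 99.867$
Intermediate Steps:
$Y{\left(M \right)} = 21$ ($Y{\left(M \right)} = 2 + 19 = 21$)
$t = -1$ ($t = \left(-1\right) 1 = -1$)
$W{\left(z,w \right)} = 4 - 4 w z$ ($W{\left(z,w \right)} = \left(z w - 1\right) \left(-4\right) = \left(w z - 1\right) \left(-4\right) = \left(-1 + w z\right) \left(-4\right) = 4 - 4 w z$)
$m = 21$
$q = \frac{45}{214}$ ($q = \frac{\left(-12 + 3\right) 10}{4 - \left(-16\right) \left(-27\right)} = \frac{\left(-9\right) 10}{4 - 432} = - \frac{90}{-428} = \left(-90\right) \left(- \frac{1}{428}\right) = \frac{45}{214} \approx 0.21028$)
$\frac{m}{q} = \frac{21}{\frac{45}{214}} = 21 \cdot \frac{214}{45} = \frac{1498}{15}$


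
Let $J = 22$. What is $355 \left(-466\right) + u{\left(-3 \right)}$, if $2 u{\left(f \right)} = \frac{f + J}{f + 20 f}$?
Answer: $- \frac{20844199}{126} \approx -1.6543 \cdot 10^{5}$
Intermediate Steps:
$u{\left(f \right)} = \frac{22 + f}{42 f}$ ($u{\left(f \right)} = \frac{\left(f + 22\right) \frac{1}{f + 20 f}}{2} = \frac{\left(22 + f\right) \frac{1}{21 f}}{2} = \frac{\frac{1}{21} \frac{1}{f} \left(22 + f\right)}{2} = \frac{22 + f}{42 f}$)
$355 \left(-466\right) + u{\left(-3 \right)} = 355 \left(-466\right) + \frac{22 - 3}{42 \left(-3\right)} = -165430 + \frac{1}{42} \left(- \frac{1}{3}\right) 19 = -165430 - \frac{19}{126} = - \frac{20844199}{126}$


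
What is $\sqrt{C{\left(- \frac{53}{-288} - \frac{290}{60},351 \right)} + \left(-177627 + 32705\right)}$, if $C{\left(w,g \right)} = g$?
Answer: $i \sqrt{144571} \approx 380.23 i$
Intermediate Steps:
$\sqrt{C{\left(- \frac{53}{-288} - \frac{290}{60},351 \right)} + \left(-177627 + 32705\right)} = \sqrt{351 + \left(-177627 + 32705\right)} = \sqrt{351 - 144922} = \sqrt{-144571} = i \sqrt{144571}$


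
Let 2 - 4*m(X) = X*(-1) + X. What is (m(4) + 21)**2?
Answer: 1849/4 ≈ 462.25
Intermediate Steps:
m(X) = 1/2 (m(X) = 1/2 - (X*(-1) + X)/4 = 1/2 - (-X + X)/4 = 1/2 - 1/4*0 = 1/2 + 0 = 1/2)
(m(4) + 21)**2 = (1/2 + 21)**2 = (43/2)**2 = 1849/4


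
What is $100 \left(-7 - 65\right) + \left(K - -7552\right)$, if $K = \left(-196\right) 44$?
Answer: $-8272$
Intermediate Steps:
$K = -8624$
$100 \left(-7 - 65\right) + \left(K - -7552\right) = 100 \left(-7 - 65\right) - 1072 = 100 \left(-72\right) + \left(-8624 + 7552\right) = -7200 - 1072 = -8272$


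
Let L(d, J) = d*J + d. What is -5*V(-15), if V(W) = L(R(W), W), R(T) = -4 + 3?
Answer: -70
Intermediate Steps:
R(T) = -1
L(d, J) = d + J*d (L(d, J) = J*d + d = d + J*d)
V(W) = -1 - W (V(W) = -(1 + W) = -1 - W)
-5*V(-15) = -5*(-1 - 1*(-15)) = -5*(-1 + 15) = -5*14 = -70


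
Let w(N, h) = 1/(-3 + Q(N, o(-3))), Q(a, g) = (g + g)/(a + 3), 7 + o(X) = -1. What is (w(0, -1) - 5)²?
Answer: 16384/625 ≈ 26.214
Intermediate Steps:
o(X) = -8 (o(X) = -7 - 1 = -8)
Q(a, g) = 2*g/(3 + a) (Q(a, g) = (2*g)/(3 + a) = 2*g/(3 + a))
w(N, h) = 1/(-3 - 16/(3 + N)) (w(N, h) = 1/(-3 + 2*(-8)/(3 + N)) = 1/(-3 - 16/(3 + N)))
(w(0, -1) - 5)² = ((-3 - 1*0)/(25 + 3*0) - 5)² = ((-3 + 0)/(25 + 0) - 5)² = (-3/25 - 5)² = (-128/25)² = 16384/625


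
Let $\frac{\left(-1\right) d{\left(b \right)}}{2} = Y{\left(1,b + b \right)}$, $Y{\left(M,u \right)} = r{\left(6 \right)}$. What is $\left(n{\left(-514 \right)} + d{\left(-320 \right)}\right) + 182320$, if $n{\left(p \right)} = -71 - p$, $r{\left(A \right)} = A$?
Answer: $182751$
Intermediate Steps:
$Y{\left(M,u \right)} = 6$
$d{\left(b \right)} = -12$ ($d{\left(b \right)} = \left(-2\right) 6 = -12$)
$\left(n{\left(-514 \right)} + d{\left(-320 \right)}\right) + 182320 = \left(\left(-71 - -514\right) - 12\right) + 182320 = \left(\left(-71 + 514\right) - 12\right) + 182320 = \left(443 - 12\right) + 182320 = 431 + 182320 = 182751$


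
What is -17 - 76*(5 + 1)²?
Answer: -2753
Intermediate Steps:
-17 - 76*(5 + 1)² = -17 - 76*6² = -17 - 76*36 = -17 - 2736 = -2753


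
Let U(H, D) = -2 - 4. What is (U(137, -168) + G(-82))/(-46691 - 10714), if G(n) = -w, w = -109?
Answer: -103/57405 ≈ -0.0017943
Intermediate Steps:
U(H, D) = -6
G(n) = 109 (G(n) = -1*(-109) = 109)
(U(137, -168) + G(-82))/(-46691 - 10714) = (-6 + 109)/(-46691 - 10714) = 103/(-57405) = 103*(-1/57405) = -103/57405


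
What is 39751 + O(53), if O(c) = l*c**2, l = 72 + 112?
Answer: 556607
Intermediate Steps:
l = 184
O(c) = 184*c**2
39751 + O(53) = 39751 + 184*53**2 = 39751 + 184*2809 = 39751 + 516856 = 556607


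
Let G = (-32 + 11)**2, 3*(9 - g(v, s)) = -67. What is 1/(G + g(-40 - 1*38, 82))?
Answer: 3/1417 ≈ 0.0021171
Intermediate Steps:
g(v, s) = 94/3 (g(v, s) = 9 - 1/3*(-67) = 9 + 67/3 = 94/3)
G = 441 (G = (-21)**2 = 441)
1/(G + g(-40 - 1*38, 82)) = 1/(441 + 94/3) = 1/(1417/3) = 3/1417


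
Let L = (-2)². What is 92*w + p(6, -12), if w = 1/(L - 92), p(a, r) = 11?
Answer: 219/22 ≈ 9.9545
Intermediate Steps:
L = 4
w = -1/88 (w = 1/(4 - 92) = 1/(-88) = -1/88 ≈ -0.011364)
92*w + p(6, -12) = 92*(-1/88) + 11 = -23/22 + 11 = 219/22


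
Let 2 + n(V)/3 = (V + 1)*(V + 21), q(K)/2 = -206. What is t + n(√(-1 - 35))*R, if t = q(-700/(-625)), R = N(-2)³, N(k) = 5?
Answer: -6787 + 49500*I ≈ -6787.0 + 49500.0*I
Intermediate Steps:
q(K) = -412 (q(K) = 2*(-206) = -412)
n(V) = -6 + 3*(1 + V)*(21 + V) (n(V) = -6 + 3*((V + 1)*(V + 21)) = -6 + 3*((1 + V)*(21 + V)) = -6 + 3*(1 + V)*(21 + V))
R = 125 (R = 5³ = 125)
t = -412
t + n(√(-1 - 35))*R = -412 + (57 + 3*(√(-1 - 35))² + 66*√(-1 - 35))*125 = -412 + (57 + 3*(√(-36))² + 66*√(-36))*125 = -412 + (57 + 3*(6*I)² + 66*(6*I))*125 = -412 + (57 + 3*(-36) + 396*I)*125 = -412 + (57 - 108 + 396*I)*125 = -412 + (-51 + 396*I)*125 = -412 + (-6375 + 49500*I) = -6787 + 49500*I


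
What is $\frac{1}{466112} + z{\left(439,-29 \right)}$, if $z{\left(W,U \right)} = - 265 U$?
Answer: $\frac{3582070721}{466112} \approx 7685.0$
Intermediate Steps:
$\frac{1}{466112} + z{\left(439,-29 \right)} = \frac{1}{466112} - -7685 = \frac{1}{466112} + 7685 = \frac{3582070721}{466112}$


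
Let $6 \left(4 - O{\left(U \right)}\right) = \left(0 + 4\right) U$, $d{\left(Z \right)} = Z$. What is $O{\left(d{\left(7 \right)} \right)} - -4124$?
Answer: $\frac{12370}{3} \approx 4123.3$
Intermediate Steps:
$O{\left(U \right)} = 4 - \frac{2 U}{3}$ ($O{\left(U \right)} = 4 - \frac{\left(0 + 4\right) U}{6} = 4 - \frac{4 U}{6} = 4 - \frac{2 U}{3}$)
$O{\left(d{\left(7 \right)} \right)} - -4124 = \left(4 - \frac{14}{3}\right) - -4124 = \left(4 - \frac{14}{3}\right) + 4124 = - \frac{2}{3} + 4124 = \frac{12370}{3}$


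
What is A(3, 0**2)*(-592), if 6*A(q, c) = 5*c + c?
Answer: 0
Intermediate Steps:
A(q, c) = c (A(q, c) = (5*c + c)/6 = (6*c)/6 = c)
A(3, 0**2)*(-592) = 0**2*(-592) = 0*(-592) = 0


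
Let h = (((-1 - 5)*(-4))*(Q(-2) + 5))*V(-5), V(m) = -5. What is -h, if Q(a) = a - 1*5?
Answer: -240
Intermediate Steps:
Q(a) = -5 + a (Q(a) = a - 5 = -5 + a)
h = 240 (h = (((-1 - 5)*(-4))*((-5 - 2) + 5))*(-5) = ((-6*(-4))*(-7 + 5))*(-5) = (24*(-2))*(-5) = -48*(-5) = 240)
-h = -1*240 = -240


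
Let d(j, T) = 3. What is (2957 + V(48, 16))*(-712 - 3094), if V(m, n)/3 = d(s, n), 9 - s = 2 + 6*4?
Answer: -11288596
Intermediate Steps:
s = -17 (s = 9 - (2 + 6*4) = 9 - (2 + 24) = 9 - 1*26 = 9 - 26 = -17)
V(m, n) = 9 (V(m, n) = 3*3 = 9)
(2957 + V(48, 16))*(-712 - 3094) = (2957 + 9)*(-712 - 3094) = 2966*(-3806) = -11288596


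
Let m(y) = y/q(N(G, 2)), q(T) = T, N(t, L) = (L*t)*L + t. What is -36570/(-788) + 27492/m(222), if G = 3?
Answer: 27756165/14578 ≈ 1904.0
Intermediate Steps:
N(t, L) = t + t*L² (N(t, L) = t*L² + t = t + t*L²)
m(y) = y/15 (m(y) = y/((3*(1 + 2²))) = y/((3*(1 + 4))) = y/((3*5)) = y/15)
-36570/(-788) + 27492/m(222) = -36570/(-788) + 27492/(((1/15)*222)) = -36570*(-1/788) + 27492/(74/5) = 18285/394 + 27492*(5/74) = 18285/394 + 68730/37 = 27756165/14578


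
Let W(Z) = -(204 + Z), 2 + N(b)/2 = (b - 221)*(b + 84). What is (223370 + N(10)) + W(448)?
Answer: 183046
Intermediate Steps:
N(b) = -4 + 2*(-221 + b)*(84 + b) (N(b) = -4 + 2*((b - 221)*(b + 84)) = -4 + 2*((-221 + b)*(84 + b)) = -4 + 2*(-221 + b)*(84 + b))
W(Z) = -204 - Z
(223370 + N(10)) + W(448) = (223370 + (-37132 - 274*10 + 2*10²)) + (-204 - 1*448) = (223370 + (-37132 - 2740 + 2*100)) + (-204 - 448) = (223370 + (-37132 - 2740 + 200)) - 652 = (223370 - 39672) - 652 = 183698 - 652 = 183046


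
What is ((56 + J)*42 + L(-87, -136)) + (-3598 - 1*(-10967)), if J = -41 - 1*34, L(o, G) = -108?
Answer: 6463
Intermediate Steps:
J = -75 (J = -41 - 34 = -75)
((56 + J)*42 + L(-87, -136)) + (-3598 - 1*(-10967)) = ((56 - 75)*42 - 108) + (-3598 - 1*(-10967)) = (-19*42 - 108) + (-3598 + 10967) = (-798 - 108) + 7369 = -906 + 7369 = 6463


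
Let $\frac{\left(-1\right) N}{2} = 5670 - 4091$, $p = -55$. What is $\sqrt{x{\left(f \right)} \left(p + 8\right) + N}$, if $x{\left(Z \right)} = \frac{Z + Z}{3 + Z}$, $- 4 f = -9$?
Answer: $\frac{2 i \sqrt{39179}}{7} \approx 56.553 i$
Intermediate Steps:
$f = \frac{9}{4}$ ($f = \left(- \frac{1}{4}\right) \left(-9\right) = \frac{9}{4} \approx 2.25$)
$x{\left(Z \right)} = \frac{2 Z}{3 + Z}$
$N = -3158$ ($N = - 2 \left(5670 - 4091\right) = \left(-2\right) 1579 = -3158$)
$\sqrt{x{\left(f \right)} \left(p + 8\right) + N} = \sqrt{2 \cdot \frac{9}{4} \frac{1}{3 + \frac{9}{4}} \left(-55 + 8\right) - 3158} = \sqrt{2 \cdot \frac{9}{4} \frac{1}{\frac{21}{4}} \left(-47\right) - 3158} = \sqrt{2 \cdot \frac{9}{4} \cdot \frac{4}{21} \left(-47\right) - 3158} = \sqrt{\frac{6}{7} \left(-47\right) - 3158} = \sqrt{- \frac{282}{7} - 3158} = \sqrt{- \frac{22388}{7}} = \frac{2 i \sqrt{39179}}{7}$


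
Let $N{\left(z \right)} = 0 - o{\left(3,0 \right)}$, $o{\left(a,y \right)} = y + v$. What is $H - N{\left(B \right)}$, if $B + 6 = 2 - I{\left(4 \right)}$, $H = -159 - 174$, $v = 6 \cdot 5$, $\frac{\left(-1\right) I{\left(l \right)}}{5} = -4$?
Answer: $-303$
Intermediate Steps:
$I{\left(l \right)} = 20$ ($I{\left(l \right)} = \left(-5\right) \left(-4\right) = 20$)
$v = 30$
$H = -333$ ($H = -159 - 174 = -333$)
$o{\left(a,y \right)} = 30 + y$ ($o{\left(a,y \right)} = y + 30 = 30 + y$)
$B = -24$ ($B = -6 + \left(2 - 20\right) = -6 - 18 = -24$)
$N{\left(z \right)} = -30$ ($N{\left(z \right)} = 0 - \left(30 + 0\right) = 0 - 30 = -30$)
$H - N{\left(B \right)} = -333 - -30 = -333 + 30 = -303$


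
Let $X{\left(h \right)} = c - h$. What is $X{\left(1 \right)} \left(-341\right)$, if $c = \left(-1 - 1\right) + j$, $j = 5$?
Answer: $-682$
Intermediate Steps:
$c = 3$ ($c = \left(-1 - 1\right) + 5 = -2 + 5 = 3$)
$X{\left(h \right)} = 3 - h$
$X{\left(1 \right)} \left(-341\right) = \left(3 - 1\right) \left(-341\right) = 2 \left(-341\right) = -682$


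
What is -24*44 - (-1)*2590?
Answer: 1534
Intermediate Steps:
-24*44 - (-1)*2590 = -1056 - 1*(-2590) = -1056 + 2590 = 1534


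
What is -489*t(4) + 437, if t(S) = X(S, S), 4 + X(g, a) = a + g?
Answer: -1519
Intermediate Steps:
X(g, a) = -4 + a + g (X(g, a) = -4 + (a + g) = -4 + a + g)
t(S) = -4 + 2*S (t(S) = -4 + S + S = -4 + 2*S)
-489*t(4) + 437 = -489*(-4 + 2*4) + 437 = -489*(-4 + 8) + 437 = -489*4 + 437 = -1956 + 437 = -1519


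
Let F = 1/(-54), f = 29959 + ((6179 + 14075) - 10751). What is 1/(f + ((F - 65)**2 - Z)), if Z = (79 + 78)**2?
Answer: 2916/55521829 ≈ 5.2520e-5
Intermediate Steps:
f = 39462 (f = 29959 + (20254 - 10751) = 29959 + 9503 = 39462)
F = -1/54 ≈ -0.018519
Z = 24649 (Z = 157**2 = 24649)
1/(f + ((F - 65)**2 - Z)) = 1/(39462 + ((-1/54 - 65)**2 - 1*24649)) = 1/(39462 + ((-3511/54)**2 - 24649)) = 1/(39462 + (12327121/2916 - 24649)) = 1/(39462 - 59549363/2916) = 1/(55521829/2916) = 2916/55521829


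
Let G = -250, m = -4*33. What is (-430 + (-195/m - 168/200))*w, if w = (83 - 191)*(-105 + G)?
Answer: -905397183/55 ≈ -1.6462e+7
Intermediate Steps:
m = -132
w = 38340 (w = (83 - 191)*(-105 - 250) = -108*(-355) = 38340)
(-430 + (-195/m - 168/200))*w = (-430 + (-195/(-132) - 168/200))*38340 = (-430 + (-195*(-1/132) - 168*1/200))*38340 = (-430 + (65/44 - 21/25))*38340 = (-430 + 701/1100)*38340 = -472299/1100*38340 = -905397183/55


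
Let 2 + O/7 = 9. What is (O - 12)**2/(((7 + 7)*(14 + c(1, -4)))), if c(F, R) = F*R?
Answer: 1369/140 ≈ 9.7786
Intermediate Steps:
O = 49 (O = -14 + 7*9 = -14 + 63 = 49)
(O - 12)**2/(((7 + 7)*(14 + c(1, -4)))) = (49 - 12)**2/(((7 + 7)*(14 + 1*(-4)))) = 37**2/((14*(14 - 4))) = 1369/((14*10)) = 1369/140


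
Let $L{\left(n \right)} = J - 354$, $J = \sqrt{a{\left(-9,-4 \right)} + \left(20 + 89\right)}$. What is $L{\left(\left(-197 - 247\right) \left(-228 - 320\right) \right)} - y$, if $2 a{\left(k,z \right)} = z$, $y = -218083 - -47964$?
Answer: $169765 + \sqrt{107} \approx 1.6978 \cdot 10^{5}$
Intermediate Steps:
$y = -170119$ ($y = -218083 + 47964 = -170119$)
$a{\left(k,z \right)} = \frac{z}{2}$
$J = \sqrt{107}$ ($J = \sqrt{\frac{1}{2} \left(-4\right) + \left(20 + 89\right)} = \sqrt{-2 + 109} = \sqrt{107} \approx 10.344$)
$L{\left(n \right)} = -354 + \sqrt{107}$ ($L{\left(n \right)} = \sqrt{107} - 354 = -354 + \sqrt{107}$)
$L{\left(\left(-197 - 247\right) \left(-228 - 320\right) \right)} - y = \left(-354 + \sqrt{107}\right) - -170119 = \left(-354 + \sqrt{107}\right) + 170119 = 169765 + \sqrt{107}$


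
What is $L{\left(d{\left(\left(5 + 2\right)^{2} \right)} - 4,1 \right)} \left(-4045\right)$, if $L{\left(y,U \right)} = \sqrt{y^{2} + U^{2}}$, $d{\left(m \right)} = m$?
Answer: $- 4045 \sqrt{2026} \approx -1.8207 \cdot 10^{5}$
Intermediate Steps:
$L{\left(y,U \right)} = \sqrt{U^{2} + y^{2}}$
$L{\left(d{\left(\left(5 + 2\right)^{2} \right)} - 4,1 \right)} \left(-4045\right) = \sqrt{1^{2} + \left(\left(5 + 2\right)^{2} - 4\right)^{2}} \left(-4045\right) = \sqrt{1 + \left(7^{2} - 4\right)^{2}} \left(-4045\right) = \sqrt{1 + \left(49 - 4\right)^{2}} \left(-4045\right) = \sqrt{1 + 45^{2}} \left(-4045\right) = \sqrt{1 + 2025} \left(-4045\right) = \sqrt{2026} \left(-4045\right) = - 4045 \sqrt{2026}$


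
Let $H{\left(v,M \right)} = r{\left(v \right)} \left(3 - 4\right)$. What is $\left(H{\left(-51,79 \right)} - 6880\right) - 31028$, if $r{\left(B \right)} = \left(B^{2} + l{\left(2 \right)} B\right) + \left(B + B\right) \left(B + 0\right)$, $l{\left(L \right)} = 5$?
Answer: $-45456$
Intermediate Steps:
$r{\left(B \right)} = 3 B^{2} + 5 B$ ($r{\left(B \right)} = \left(B^{2} + 5 B\right) + \left(B + B\right) \left(B + 0\right) = \left(B^{2} + 5 B\right) + 2 B B = \left(B^{2} + 5 B\right) + 2 B^{2} = 3 B^{2} + 5 B$)
$H{\left(v,M \right)} = - v \left(5 + 3 v\right)$ ($H{\left(v,M \right)} = v \left(5 + 3 v\right) \left(3 - 4\right) = v \left(5 + 3 v\right) \left(-1\right) = - v \left(5 + 3 v\right)$)
$\left(H{\left(-51,79 \right)} - 6880\right) - 31028 = \left(\left(-1\right) \left(-51\right) \left(5 + 3 \left(-51\right)\right) - 6880\right) - 31028 = \left(\left(-1\right) \left(-51\right) \left(5 - 153\right) - 6880\right) - 31028 = \left(\left(-1\right) \left(-51\right) \left(-148\right) - 6880\right) - 31028 = \left(-7548 - 6880\right) - 31028 = -14428 - 31028 = -45456$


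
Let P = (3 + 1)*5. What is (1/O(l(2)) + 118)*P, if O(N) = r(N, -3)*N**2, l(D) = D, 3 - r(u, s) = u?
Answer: 2365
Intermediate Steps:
P = 20 (P = 4*5 = 20)
r(u, s) = 3 - u
O(N) = N**2*(3 - N) (O(N) = (3 - N)*N**2 = N**2*(3 - N))
(1/O(l(2)) + 118)*P = (1/(2**2*(3 - 1*2)) + 118)*20 = (1/(4*(3 - 2)) + 118)*20 = (1/(4*1) + 118)*20 = (1/4 + 118)*20 = (473/4)*20 = 2365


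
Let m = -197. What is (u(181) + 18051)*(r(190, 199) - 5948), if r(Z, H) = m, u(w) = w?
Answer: -112035640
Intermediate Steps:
r(Z, H) = -197
(u(181) + 18051)*(r(190, 199) - 5948) = (181 + 18051)*(-197 - 5948) = 18232*(-6145) = -112035640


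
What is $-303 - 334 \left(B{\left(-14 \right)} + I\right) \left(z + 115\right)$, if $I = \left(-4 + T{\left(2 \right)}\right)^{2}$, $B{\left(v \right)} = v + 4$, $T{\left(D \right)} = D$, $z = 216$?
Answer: $663021$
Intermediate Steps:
$B{\left(v \right)} = 4 + v$
$I = 4$ ($I = \left(-4 + 2\right)^{2} = \left(-2\right)^{2} = 4$)
$-303 - 334 \left(B{\left(-14 \right)} + I\right) \left(z + 115\right) = -303 - 334 \left(\left(4 - 14\right) + 4\right) \left(216 + 115\right) = -303 - 334 \left(-10 + 4\right) 331 = -303 - 334 \left(\left(-6\right) 331\right) = -303 - -663324 = -303 + 663324 = 663021$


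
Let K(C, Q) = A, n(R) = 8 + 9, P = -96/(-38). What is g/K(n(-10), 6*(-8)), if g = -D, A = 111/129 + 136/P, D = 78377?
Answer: -20221266/14111 ≈ -1433.0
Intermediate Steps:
P = 48/19 (P = -96*(-1/38) = 48/19 ≈ 2.5263)
n(R) = 17
A = 14111/258 (A = 111/129 + 136/(48/19) = 111*(1/129) + 136*(19/48) = 37/43 + 323/6 = 14111/258 ≈ 54.694)
K(C, Q) = 14111/258
g = -78377 (g = -1*78377 = -78377)
g/K(n(-10), 6*(-8)) = -78377/14111/258 = -78377*258/14111 = -20221266/14111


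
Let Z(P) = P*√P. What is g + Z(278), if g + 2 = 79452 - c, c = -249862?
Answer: 329312 + 278*√278 ≈ 3.3395e+5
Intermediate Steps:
Z(P) = P^(3/2)
g = 329312 (g = -2 + (79452 - 1*(-249862)) = -2 + (79452 + 249862) = -2 + 329314 = 329312)
g + Z(278) = 329312 + 278^(3/2) = 329312 + 278*√278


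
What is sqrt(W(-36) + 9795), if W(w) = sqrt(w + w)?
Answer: sqrt(9795 + 6*I*sqrt(2)) ≈ 98.97 + 0.0429*I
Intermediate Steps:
W(w) = sqrt(2)*sqrt(w) (W(w) = sqrt(2*w) = sqrt(2)*sqrt(w))
sqrt(W(-36) + 9795) = sqrt(sqrt(2)*sqrt(-36) + 9795) = sqrt(sqrt(2)*(6*I) + 9795) = sqrt(6*I*sqrt(2) + 9795) = sqrt(9795 + 6*I*sqrt(2))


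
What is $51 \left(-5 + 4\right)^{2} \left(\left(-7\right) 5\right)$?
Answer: $-1785$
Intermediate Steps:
$51 \left(-5 + 4\right)^{2} \left(\left(-7\right) 5\right) = 51 \left(-1\right)^{2} \left(-35\right) = 51 \cdot 1 \left(-35\right) = 51 \left(-35\right) = -1785$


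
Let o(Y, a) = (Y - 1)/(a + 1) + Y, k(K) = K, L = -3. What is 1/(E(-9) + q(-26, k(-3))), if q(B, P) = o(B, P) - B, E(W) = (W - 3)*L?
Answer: 2/99 ≈ 0.020202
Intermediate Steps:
o(Y, a) = Y + (-1 + Y)/(1 + a) (o(Y, a) = (-1 + Y)/(1 + a) + Y = Y + (-1 + Y)/(1 + a))
E(W) = 9 - 3*W (E(W) = (W - 3)*(-3) = (-3 + W)*(-3) = 9 - 3*W)
q(B, P) = -B + (-1 + 2*B + B*P)/(1 + P) (q(B, P) = (-1 + 2*B + B*P)/(1 + P) - B = -B + (-1 + 2*B + B*P)/(1 + P))
1/(E(-9) + q(-26, k(-3))) = 1/((9 - 3*(-9)) + (-1 - 26)/(1 - 3)) = 1/((9 + 27) - 27/(-2)) = 1/(36 - ½*(-27)) = 1/(36 + 27/2) = 1/(99/2) = 2/99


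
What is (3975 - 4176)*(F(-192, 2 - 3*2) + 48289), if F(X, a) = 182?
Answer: -9742671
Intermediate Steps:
(3975 - 4176)*(F(-192, 2 - 3*2) + 48289) = (3975 - 4176)*(182 + 48289) = -201*48471 = -9742671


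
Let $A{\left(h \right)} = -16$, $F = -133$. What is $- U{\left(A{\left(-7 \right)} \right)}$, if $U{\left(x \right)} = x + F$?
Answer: $149$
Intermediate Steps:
$U{\left(x \right)} = -133 + x$ ($U{\left(x \right)} = x - 133 = -133 + x$)
$- U{\left(A{\left(-7 \right)} \right)} = - (-133 - 16) = \left(-1\right) \left(-149\right) = 149$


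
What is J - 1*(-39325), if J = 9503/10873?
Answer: 427590228/10873 ≈ 39326.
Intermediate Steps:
J = 9503/10873 (J = 9503*(1/10873) = 9503/10873 ≈ 0.87400)
J - 1*(-39325) = 9503/10873 - 1*(-39325) = 9503/10873 + 39325 = 427590228/10873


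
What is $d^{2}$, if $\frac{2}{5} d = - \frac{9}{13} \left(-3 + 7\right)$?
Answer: $\frac{8100}{169} \approx 47.929$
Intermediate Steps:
$d = - \frac{90}{13}$ ($d = \frac{5 - \frac{9}{13} \left(-3 + 7\right)}{2} = \frac{5 \left(-9\right) \frac{1}{13} \cdot 4}{2} = \frac{5 \left(\left(- \frac{9}{13}\right) 4\right)}{2} = \frac{5}{2} \left(- \frac{36}{13}\right) = - \frac{90}{13} \approx -6.9231$)
$d^{2} = \left(- \frac{90}{13}\right)^{2} = \frac{8100}{169}$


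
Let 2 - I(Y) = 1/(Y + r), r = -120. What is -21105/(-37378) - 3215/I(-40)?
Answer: -19220468495/11998338 ≈ -1601.9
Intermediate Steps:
I(Y) = 2 - 1/(-120 + Y) (I(Y) = 2 - 1/(Y - 120) = 2 - 1/(-120 + Y))
-21105/(-37378) - 3215/I(-40) = -21105/(-37378) - 3215*(-120 - 40)/(-241 + 2*(-40)) = -21105*(-1/37378) - 3215*(-160/(-241 - 80)) = 21105/37378 - 3215/((-1/160*(-321))) = 21105/37378 - 3215/321/160 = 21105/37378 - 3215*160/321 = 21105/37378 - 514400/321 = -19220468495/11998338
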